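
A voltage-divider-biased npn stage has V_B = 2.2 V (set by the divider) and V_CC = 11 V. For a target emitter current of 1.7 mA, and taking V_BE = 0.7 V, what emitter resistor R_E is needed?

V_E = V_B − V_BE = 2.2 − 0.7 = 1.5 V.
R_E = V_E / I_E = 1.5 / 1.7 = 0.882 kΩ.

R_E ≈ 0.88 kΩ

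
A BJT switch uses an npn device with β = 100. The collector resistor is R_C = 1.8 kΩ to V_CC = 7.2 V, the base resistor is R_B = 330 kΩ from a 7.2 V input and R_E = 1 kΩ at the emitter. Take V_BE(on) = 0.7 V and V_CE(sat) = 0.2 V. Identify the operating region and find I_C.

active; I_C ≈ 1.5 mA

Assume active. Base-emitter loop: I_B = (V_BB − V_BE)/(R_B + (β+1)R_E) = (7.2 − 0.7)/(330 + 101×1) = 0.0151 mA.
I_C = β·I_B = 100×0.0151 = 1.51 mA.
V_CE = V_CC − I_C·R_C − I_E·R_E = 7.2 − 1.51×1.8 − 1.52×1 = 2.96 V > V_CE(sat), so the active-region assumption holds.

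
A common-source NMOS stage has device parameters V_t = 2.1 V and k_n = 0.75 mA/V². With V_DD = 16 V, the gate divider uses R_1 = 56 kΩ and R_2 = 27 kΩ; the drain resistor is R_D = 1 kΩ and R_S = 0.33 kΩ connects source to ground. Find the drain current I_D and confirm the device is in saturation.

I_D ≈ 2.2 mA

V_G = V_DD·R_2/(R_1+R_2) = 16×27/83 = 5.2 V.
Assume saturation: I_D = (k_n/2)(V_GS − V_t)² with V_GS = V_G − I_D·R_S = 5.2 − 0.33·I_D.
Substituting gives 0.0408·I_D² − 1.77·I_D + 3.61 = 0, with roots I_D = 2.15 or 41.2 mA.
The root I_D = 41.2 mA gives V_GS = -8.38 V ≤ V_t, so take I_D = 2.15 mA.
Then V_GS = 4.49 V and V_DS = V_DD − I_D(R_D+R_S) = 16 − 2.15×1.33 = 13.1 V.
Saturation requires V_DS ≥ V_GS − V_t = 2.39 V; 13.1 ≥ 2.39 ✓.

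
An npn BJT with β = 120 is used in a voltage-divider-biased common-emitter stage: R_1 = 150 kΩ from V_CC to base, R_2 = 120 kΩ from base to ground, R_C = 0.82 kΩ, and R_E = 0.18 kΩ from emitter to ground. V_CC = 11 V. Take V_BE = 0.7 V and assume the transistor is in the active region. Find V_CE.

V_CE ≈ 5.3 V

Thevenize the base divider: V_Th = V_CC·R_2/(R_1+R_2) = 11×120/270 = 4.89 V, R_Th = R_1‖R_2 = 66.7 kΩ.
Base-emitter loop: V_Th = I_B·R_Th + V_BE + (β+1)I_B·R_E, so I_B = (4.89 − 0.7) / (66.7 + 121×0.18) = 0.0474 mA.
I_C = β·I_B = 120×0.0474 = 5.68 mA, and I_E = (β+1)I_B = 5.73 mA.
V_CE = V_CC − I_C·R_C − I_E·R_E = 11 − 5.68×0.82 − 5.73×0.18 = 5.31 V.
V_CE = 5.31 V > 0.2 V confirms active-region operation.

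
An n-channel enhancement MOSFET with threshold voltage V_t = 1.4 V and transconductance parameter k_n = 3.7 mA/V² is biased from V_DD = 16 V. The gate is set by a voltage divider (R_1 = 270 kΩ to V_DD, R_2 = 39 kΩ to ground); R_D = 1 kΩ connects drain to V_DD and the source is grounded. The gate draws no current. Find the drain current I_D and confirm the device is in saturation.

V_G = V_DD·R_2/(R_1+R_2) = 16×39/309 = 2.02 V. With the source grounded, V_GS = V_G = 2.02 V.
Assume saturation: I_D = (k_n/2)(V_GS − V_t)² = (3.7/2)×(2.02 − 1.4)² = 1.85×0.619² = 0.71 mA.
V_DS = V_DD − I_D·R_D = 16 − 0.71×1 = 15.3 V.
Saturation requires V_DS ≥ V_GS − V_t = 0.619 V; 15.3 ≥ 0.619 ✓.

I_D ≈ 0.71 mA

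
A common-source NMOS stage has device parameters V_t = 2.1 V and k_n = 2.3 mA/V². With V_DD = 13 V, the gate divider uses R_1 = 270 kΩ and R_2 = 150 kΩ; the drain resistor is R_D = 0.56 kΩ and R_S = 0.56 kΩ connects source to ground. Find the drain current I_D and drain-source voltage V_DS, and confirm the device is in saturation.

I_D ≈ 2.1 mA, V_DS ≈ 11 V

V_G = V_DD·R_2/(R_1+R_2) = 13×150/420 = 4.64 V.
Assume saturation: I_D = (k_n/2)(V_GS − V_t)² with V_GS = V_G − I_D·R_S = 4.64 − 0.56·I_D.
Substituting gives 0.361·I_D² − 4.28·I_D + 7.44 = 0, with roots I_D = 2.12 or 9.74 mA.
The root I_D = 9.74 mA gives V_GS = -0.81 V ≤ V_t, so take I_D = 2.12 mA.
Then V_GS = 3.46 V and V_DS = V_DD − I_D(R_D+R_S) = 13 − 2.12×1.12 = 10.6 V.
Saturation requires V_DS ≥ V_GS − V_t = 1.36 V; 10.6 ≥ 1.36 ✓.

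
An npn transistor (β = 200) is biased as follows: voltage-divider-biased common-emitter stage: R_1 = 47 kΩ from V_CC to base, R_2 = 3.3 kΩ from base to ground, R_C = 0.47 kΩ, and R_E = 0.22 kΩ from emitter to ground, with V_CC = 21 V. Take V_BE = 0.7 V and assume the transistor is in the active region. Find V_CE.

Thevenize the base divider: V_Th = V_CC·R_2/(R_1+R_2) = 21×3.3/50.3 = 1.38 V, R_Th = R_1‖R_2 = 3.08 kΩ.
Base-emitter loop: V_Th = I_B·R_Th + V_BE + (β+1)I_B·R_E, so I_B = (1.38 − 0.7) / (3.08 + 201×0.22) = 0.0143 mA.
I_C = β·I_B = 200×0.0143 = 2.87 mA, and I_E = (β+1)I_B = 2.88 mA.
V_CE = V_CC − I_C·R_C − I_E·R_E = 21 − 2.87×0.47 − 2.88×0.22 = 19 V.
V_CE = 19 V > 0.2 V confirms active-region operation.

V_CE ≈ 19 V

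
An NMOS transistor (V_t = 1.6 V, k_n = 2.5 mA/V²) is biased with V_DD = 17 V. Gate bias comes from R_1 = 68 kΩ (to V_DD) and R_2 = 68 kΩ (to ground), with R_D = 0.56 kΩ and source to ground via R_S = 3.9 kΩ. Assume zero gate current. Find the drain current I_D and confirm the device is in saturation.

I_D ≈ 1.5 mA

V_G = V_DD·R_2/(R_1+R_2) = 17×68/136 = 8.5 V.
Assume saturation: I_D = (k_n/2)(V_GS − V_t)² with V_GS = V_G − I_D·R_S = 8.5 − 3.9·I_D.
Substituting gives 19·I_D² − 68.3·I_D + 59.5 = 0, with roots I_D = 1.49 or 2.1 mA.
The root I_D = 2.1 mA gives V_GS = 0.303 V ≤ V_t, so take I_D = 1.49 mA.
Then V_GS = 2.69 V and V_DS = V_DD − I_D(R_D+R_S) = 17 − 1.49×4.46 = 10.4 V.
Saturation requires V_DS ≥ V_GS − V_t = 1.09 V; 10.4 ≥ 1.09 ✓.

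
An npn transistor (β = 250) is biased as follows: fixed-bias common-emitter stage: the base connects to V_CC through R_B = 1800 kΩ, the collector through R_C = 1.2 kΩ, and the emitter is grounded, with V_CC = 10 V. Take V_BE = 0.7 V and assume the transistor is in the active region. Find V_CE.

V_CE ≈ 8.4 V

Base loop: V_CC = I_B·R_B + V_BE, so I_B = (10 − 0.7)/1800 kΩ = 0.00517 mA.
In the active region I_C = β·I_B = 250 × 0.00517 = 1.29 mA.
Collector loop: V_CE = V_CC − I_C·R_C = 10 − 1.29×1.2 = 8.45 V.
Since V_CE = 8.45 V > V_CE(sat) ≈ 0.2 V, the transistor is in the active region as assumed.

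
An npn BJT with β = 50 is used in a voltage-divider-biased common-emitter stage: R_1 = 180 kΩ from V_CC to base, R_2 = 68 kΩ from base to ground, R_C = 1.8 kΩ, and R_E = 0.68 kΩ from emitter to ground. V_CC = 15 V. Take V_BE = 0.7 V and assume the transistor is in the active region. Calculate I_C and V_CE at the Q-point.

I_C ≈ 2 mA, V_CE ≈ 9.9 V

Thevenize the base divider: V_Th = V_CC·R_2/(R_1+R_2) = 15×68/248 = 4.11 V, R_Th = R_1‖R_2 = 49.4 kΩ.
Base-emitter loop: V_Th = I_B·R_Th + V_BE + (β+1)I_B·R_E, so I_B = (4.11 − 0.7) / (49.4 + 51×0.68) = 0.0406 mA.
I_C = β·I_B = 50×0.0406 = 2.03 mA, and I_E = (β+1)I_B = 2.07 mA.
V_CE = V_CC − I_C·R_C − I_E·R_E = 15 − 2.03×1.8 − 2.07×0.68 = 9.94 V.
V_CE = 9.94 V > 0.2 V confirms active-region operation.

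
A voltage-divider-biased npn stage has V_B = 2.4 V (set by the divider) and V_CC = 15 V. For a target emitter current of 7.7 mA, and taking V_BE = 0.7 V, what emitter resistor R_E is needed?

V_E = V_B − V_BE = 2.4 − 0.7 = 1.7 V.
R_E = V_E / I_E = 1.7 / 7.7 = 0.221 kΩ.

R_E ≈ 0.22 kΩ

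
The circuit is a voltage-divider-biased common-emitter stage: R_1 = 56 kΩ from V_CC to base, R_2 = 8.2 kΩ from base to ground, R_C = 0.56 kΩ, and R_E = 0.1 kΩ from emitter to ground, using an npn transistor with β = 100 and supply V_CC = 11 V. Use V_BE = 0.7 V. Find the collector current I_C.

I_C ≈ 4.1 mA

Thevenize the base divider: V_Th = V_CC·R_2/(R_1+R_2) = 11×8.2/64.2 = 1.4 V, R_Th = R_1‖R_2 = 7.15 kΩ.
Base-emitter loop: V_Th = I_B·R_Th + V_BE + (β+1)I_B·R_E, so I_B = (1.4 − 0.7) / (7.15 + 101×0.1) = 0.0409 mA.
I_C = β·I_B = 100×0.0409 = 4.09 mA, and I_E = (β+1)I_B = 4.13 mA.
V_CE = V_CC − I_C·R_C − I_E·R_E = 11 − 4.09×0.56 − 4.13×0.1 = 8.3 V.
V_CE = 8.3 V > 0.2 V confirms active-region operation.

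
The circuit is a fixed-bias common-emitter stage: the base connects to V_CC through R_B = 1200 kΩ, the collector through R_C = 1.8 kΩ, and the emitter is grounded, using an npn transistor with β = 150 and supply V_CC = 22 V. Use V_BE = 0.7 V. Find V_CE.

V_CE ≈ 17 V

Base loop: V_CC = I_B·R_B + V_BE, so I_B = (22 − 0.7)/1200 kΩ = 0.0178 mA.
In the active region I_C = β·I_B = 150 × 0.0178 = 2.66 mA.
Collector loop: V_CE = V_CC − I_C·R_C = 22 − 2.66×1.8 = 17.2 V.
Since V_CE = 17.2 V > V_CE(sat) ≈ 0.2 V, the transistor is in the active region as assumed.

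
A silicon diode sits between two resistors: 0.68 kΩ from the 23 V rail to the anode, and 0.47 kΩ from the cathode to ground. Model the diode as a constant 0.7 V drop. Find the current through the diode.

I ≈ 19 mA

The two resistors are in series with the diode, so KVL gives 23 = I·0.68 + 0.7 + I·0.47.
I = (23 − 0.7) / (0.68 + 0.47) kΩ = 22.3 / 1.15 = 19.4 mA.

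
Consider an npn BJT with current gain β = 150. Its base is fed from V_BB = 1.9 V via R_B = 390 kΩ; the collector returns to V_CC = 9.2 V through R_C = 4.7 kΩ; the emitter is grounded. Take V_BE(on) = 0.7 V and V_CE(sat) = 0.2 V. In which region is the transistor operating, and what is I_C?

Assume active. Base-emitter loop: I_B = (V_BB − V_BE)/R_B = (1.9 − 0.7)/390 = 0.00308 mA.
I_C = β·I_B = 150×0.00308 = 0.462 mA.
V_CE = V_CC − I_C·R_C = 9.2 − 0.462×4.7 = 7.03 V > V_CE(sat), so the active-region assumption holds.

active; I_C ≈ 0.46 mA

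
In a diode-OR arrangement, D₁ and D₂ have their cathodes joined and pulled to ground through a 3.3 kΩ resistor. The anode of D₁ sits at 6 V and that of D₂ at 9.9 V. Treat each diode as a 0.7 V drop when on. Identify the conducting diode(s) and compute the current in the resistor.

Only D₂ conducts; I_R ≈ 2.8 mA

Assume both conduct. Then node N would need to be at both 6−0.7 = 5.3 V and 9.9−0.7 = 9.2 V, which is impossible.
Assume only D₂ conducts: V_N = 9.9 − 0.7 = 9.2 V, so I_R = 9.2/3.3 = 2.79 mA.
Check D₁: its anode-to-cathode voltage is 6 − 9.2 = -3.2 V < 0.7 V, so it is off. The assumption is consistent.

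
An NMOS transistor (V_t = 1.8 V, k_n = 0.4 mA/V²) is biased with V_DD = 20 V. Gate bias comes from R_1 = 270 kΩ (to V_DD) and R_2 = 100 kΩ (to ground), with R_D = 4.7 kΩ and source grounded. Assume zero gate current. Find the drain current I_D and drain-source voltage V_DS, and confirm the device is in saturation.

I_D ≈ 2.6 mA, V_DS ≈ 7.8 V

V_G = V_DD·R_2/(R_1+R_2) = 20×100/370 = 5.41 V. With the source grounded, V_GS = V_G = 5.41 V.
Assume saturation: I_D = (k_n/2)(V_GS − V_t)² = (0.4/2)×(5.41 − 1.8)² = 0.2×3.61² = 2.6 mA.
V_DS = V_DD − I_D·R_D = 20 − 2.6×4.7 = 7.78 V.
Saturation requires V_DS ≥ V_GS − V_t = 3.61 V; 7.78 ≥ 3.61 ✓.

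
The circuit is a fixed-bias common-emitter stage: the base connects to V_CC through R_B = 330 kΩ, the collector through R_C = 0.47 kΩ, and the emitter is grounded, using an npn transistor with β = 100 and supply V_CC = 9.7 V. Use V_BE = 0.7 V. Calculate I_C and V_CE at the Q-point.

I_C ≈ 2.7 mA, V_CE ≈ 8.4 V

Base loop: V_CC = I_B·R_B + V_BE, so I_B = (9.7 − 0.7)/330 kΩ = 0.0273 mA.
In the active region I_C = β·I_B = 100 × 0.0273 = 2.73 mA.
Collector loop: V_CE = V_CC − I_C·R_C = 9.7 − 2.73×0.47 = 8.42 V.
Since V_CE = 8.42 V > V_CE(sat) ≈ 0.2 V, the transistor is in the active region as assumed.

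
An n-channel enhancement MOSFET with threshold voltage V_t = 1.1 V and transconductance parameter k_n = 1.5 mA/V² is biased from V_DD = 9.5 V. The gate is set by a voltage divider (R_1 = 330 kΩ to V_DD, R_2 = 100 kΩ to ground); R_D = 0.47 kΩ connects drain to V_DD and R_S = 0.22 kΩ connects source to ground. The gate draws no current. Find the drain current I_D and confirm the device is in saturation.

V_G = V_DD·R_2/(R_1+R_2) = 9.5×100/430 = 2.21 V.
Assume saturation: I_D = (k_n/2)(V_GS − V_t)² with V_GS = V_G − I_D·R_S = 2.21 − 0.22·I_D.
Substituting gives 0.0363·I_D² − 1.37·I_D + 0.923 = 0, with roots I_D = 0.688 or 36.9 mA.
The root I_D = 36.9 mA gives V_GS = -5.92 V ≤ V_t, so take I_D = 0.688 mA.
Then V_GS = 2.06 V and V_DS = V_DD − I_D(R_D+R_S) = 9.5 − 0.688×0.69 = 9.03 V.
Saturation requires V_DS ≥ V_GS − V_t = 0.958 V; 9.03 ≥ 0.958 ✓.

I_D ≈ 0.69 mA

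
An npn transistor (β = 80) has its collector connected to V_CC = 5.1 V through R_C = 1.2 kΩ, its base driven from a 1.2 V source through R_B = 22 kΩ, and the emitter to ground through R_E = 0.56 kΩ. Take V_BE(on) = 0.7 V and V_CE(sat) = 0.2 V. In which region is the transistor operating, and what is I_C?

active; I_C ≈ 0.59 mA

Assume active. Base-emitter loop: I_B = (V_BB − V_BE)/(R_B + (β+1)R_E) = (1.2 − 0.7)/(22 + 81×0.56) = 0.00742 mA.
I_C = β·I_B = 80×0.00742 = 0.594 mA.
V_CE = V_CC − I_C·R_C − I_E·R_E = 5.1 − 0.594×1.2 − 0.601×0.56 = 4.05 V > V_CE(sat), so the active-region assumption holds.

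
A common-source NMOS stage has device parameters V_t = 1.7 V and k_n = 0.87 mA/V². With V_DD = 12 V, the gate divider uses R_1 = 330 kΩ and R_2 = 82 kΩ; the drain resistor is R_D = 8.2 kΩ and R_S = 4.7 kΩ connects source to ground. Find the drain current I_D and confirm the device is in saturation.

I_D ≈ 0.065 mA

V_G = V_DD·R_2/(R_1+R_2) = 12×82/412 = 2.39 V.
Assume saturation: I_D = (k_n/2)(V_GS − V_t)² with V_GS = V_G − I_D·R_S = 2.39 − 4.7·I_D.
Substituting gives 9.61·I_D² − 3.81·I_D + 0.206 = 0, with roots I_D = 0.0645 or 0.332 mA.
The root I_D = 0.332 mA gives V_GS = 0.826 V ≤ V_t, so take I_D = 0.0645 mA.
Then V_GS = 2.09 V and V_DS = V_DD − I_D(R_D+R_S) = 12 − 0.0645×12.9 = 11.2 V.
Saturation requires V_DS ≥ V_GS − V_t = 0.385 V; 11.2 ≥ 0.385 ✓.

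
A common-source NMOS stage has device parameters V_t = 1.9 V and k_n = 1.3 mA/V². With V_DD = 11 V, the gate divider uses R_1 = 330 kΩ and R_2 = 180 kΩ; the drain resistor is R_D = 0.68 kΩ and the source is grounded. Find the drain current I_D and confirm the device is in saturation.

I_D ≈ 2.6 mA

V_G = V_DD·R_2/(R_1+R_2) = 11×180/510 = 3.88 V. With the source grounded, V_GS = V_G = 3.88 V.
Assume saturation: I_D = (k_n/2)(V_GS − V_t)² = (1.3/2)×(3.88 − 1.9)² = 0.65×1.98² = 2.55 mA.
V_DS = V_DD − I_D·R_D = 11 − 2.55×0.68 = 9.26 V.
Saturation requires V_DS ≥ V_GS − V_t = 1.98 V; 9.26 ≥ 1.98 ✓.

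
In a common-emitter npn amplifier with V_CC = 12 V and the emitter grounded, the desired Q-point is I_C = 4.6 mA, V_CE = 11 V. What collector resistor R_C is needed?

R_C ≈ 0.22 kΩ

Collector loop: V_CC = I_C·R_C + V_CE.
R_C = (V_CC − V_CE)/I_C = (12 − 11)/4.6 = 0.217 kΩ.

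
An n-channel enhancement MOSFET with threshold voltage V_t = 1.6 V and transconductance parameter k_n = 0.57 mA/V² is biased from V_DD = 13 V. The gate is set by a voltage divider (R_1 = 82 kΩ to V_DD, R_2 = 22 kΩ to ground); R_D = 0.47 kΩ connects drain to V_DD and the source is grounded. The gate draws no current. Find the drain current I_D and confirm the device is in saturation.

V_G = V_DD·R_2/(R_1+R_2) = 13×22/104 = 2.75 V. With the source grounded, V_GS = V_G = 2.75 V.
Assume saturation: I_D = (k_n/2)(V_GS − V_t)² = (0.57/2)×(2.75 − 1.6)² = 0.285×1.15² = 0.377 mA.
V_DS = V_DD − I_D·R_D = 13 − 0.377×0.47 = 12.8 V.
Saturation requires V_DS ≥ V_GS − V_t = 1.15 V; 12.8 ≥ 1.15 ✓.

I_D ≈ 0.38 mA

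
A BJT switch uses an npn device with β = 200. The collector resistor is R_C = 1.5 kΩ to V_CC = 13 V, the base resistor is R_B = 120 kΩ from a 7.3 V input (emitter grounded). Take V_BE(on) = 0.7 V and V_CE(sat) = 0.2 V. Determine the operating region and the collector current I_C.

Assume active: I_B = (7.3 − 0.7)/120 = 0.055 mA, giving I_C = β·I_B = 11 mA.
But then V_CE = 13 − 11×1.5 = -3.5 V < V_CE(sat) = 0.2 V — impossible in the active region.
So the transistor is saturated. With V_CE = 0.2 V, I_C = (V_CC − 0.2)/R_C = 12.8/1.5 = 8.53 mA.
Check: β·I_B = 11 mA > I_C = 8.53 mA, confirming saturation.

saturation; I_C ≈ 8.5 mA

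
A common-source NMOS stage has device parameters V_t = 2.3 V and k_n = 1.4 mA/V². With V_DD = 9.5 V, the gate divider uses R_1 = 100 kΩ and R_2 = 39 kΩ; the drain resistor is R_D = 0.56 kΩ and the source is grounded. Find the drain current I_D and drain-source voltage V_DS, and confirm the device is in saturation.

V_G = V_DD·R_2/(R_1+R_2) = 9.5×39/139 = 2.67 V. With the source grounded, V_GS = V_G = 2.67 V.
Assume saturation: I_D = (k_n/2)(V_GS − V_t)² = (1.4/2)×(2.67 − 2.3)² = 0.7×0.365² = 0.0935 mA.
V_DS = V_DD − I_D·R_D = 9.5 − 0.0935×0.56 = 9.45 V.
Saturation requires V_DS ≥ V_GS − V_t = 0.365 V; 9.45 ≥ 0.365 ✓.

I_D ≈ 0.093 mA, V_DS ≈ 9.4 V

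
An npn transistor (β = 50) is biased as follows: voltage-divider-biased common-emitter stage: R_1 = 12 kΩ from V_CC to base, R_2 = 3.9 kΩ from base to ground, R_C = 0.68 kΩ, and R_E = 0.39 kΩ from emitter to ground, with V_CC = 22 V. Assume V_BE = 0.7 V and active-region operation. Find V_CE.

V_CE ≈ 11 V

Thevenize the base divider: V_Th = V_CC·R_2/(R_1+R_2) = 22×3.9/15.9 = 5.4 V, R_Th = R_1‖R_2 = 2.94 kΩ.
Base-emitter loop: V_Th = I_B·R_Th + V_BE + (β+1)I_B·R_E, so I_B = (5.4 − 0.7) / (2.94 + 51×0.39) = 0.206 mA.
I_C = β·I_B = 50×0.206 = 10.3 mA, and I_E = (β+1)I_B = 10.5 mA.
V_CE = V_CC − I_C·R_C − I_E·R_E = 22 − 10.3×0.68 − 10.5×0.39 = 10.9 V.
V_CE = 10.9 V > 0.2 V confirms active-region operation.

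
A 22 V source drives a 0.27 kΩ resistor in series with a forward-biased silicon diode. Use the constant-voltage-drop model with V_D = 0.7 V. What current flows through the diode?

KVL around the loop: 22 = V_D + I·R = 0.7 + I × 0.27 kΩ.
So I = (22 − 0.7) / 0.27 kΩ = 21.3 / 0.27 = 78.9 mA.

I ≈ 79 mA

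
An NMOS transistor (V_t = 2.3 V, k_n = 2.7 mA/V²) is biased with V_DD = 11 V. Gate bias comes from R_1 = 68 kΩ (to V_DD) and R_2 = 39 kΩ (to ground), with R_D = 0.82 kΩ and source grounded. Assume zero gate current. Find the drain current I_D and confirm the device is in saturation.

V_G = V_DD·R_2/(R_1+R_2) = 11×39/107 = 4.01 V. With the source grounded, V_GS = V_G = 4.01 V.
Assume saturation: I_D = (k_n/2)(V_GS − V_t)² = (2.7/2)×(4.01 − 2.3)² = 1.35×1.71² = 3.94 mA.
V_DS = V_DD − I_D·R_D = 11 − 3.94×0.82 = 7.77 V.
Saturation requires V_DS ≥ V_GS − V_t = 1.71 V; 7.77 ≥ 1.71 ✓.

I_D ≈ 3.9 mA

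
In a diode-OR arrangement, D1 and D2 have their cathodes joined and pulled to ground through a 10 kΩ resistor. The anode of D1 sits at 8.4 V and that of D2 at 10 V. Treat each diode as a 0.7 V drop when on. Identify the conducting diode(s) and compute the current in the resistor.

Only D2 conducts; I_R ≈ 0.93 mA

Assume both conduct. Then node N would need to be at both 8.4−0.7 = 7.7 V and 10−0.7 = 9.3 V, which is impossible.
Assume only D2 conducts: V_N = 10 − 0.7 = 9.3 V, so I_R = 9.3/10 = 0.93 mA.
Check D1: its anode-to-cathode voltage is 8.4 − 9.3 = -0.9 V < 0.7 V, so it is off. The assumption is consistent.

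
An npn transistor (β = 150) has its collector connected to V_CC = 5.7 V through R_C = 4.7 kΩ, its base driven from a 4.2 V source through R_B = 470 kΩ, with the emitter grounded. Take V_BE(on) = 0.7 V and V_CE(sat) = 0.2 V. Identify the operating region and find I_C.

active; I_C ≈ 1.1 mA

Assume active. Base-emitter loop: I_B = (V_BB − V_BE)/R_B = (4.2 − 0.7)/470 = 0.00745 mA.
I_C = β·I_B = 150×0.00745 = 1.12 mA.
V_CE = V_CC − I_C·R_C = 5.7 − 1.12×4.7 = 0.45 V > V_CE(sat), so the active-region assumption holds.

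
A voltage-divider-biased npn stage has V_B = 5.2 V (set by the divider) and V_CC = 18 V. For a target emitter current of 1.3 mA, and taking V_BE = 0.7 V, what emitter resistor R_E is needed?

V_E = V_B − V_BE = 5.2 − 0.7 = 4.5 V.
R_E = V_E / I_E = 4.5 / 1.3 = 3.46 kΩ.

R_E ≈ 3.5 kΩ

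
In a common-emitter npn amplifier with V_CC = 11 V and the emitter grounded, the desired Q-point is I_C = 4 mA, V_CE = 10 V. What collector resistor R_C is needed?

Collector loop: V_CC = I_C·R_C + V_CE.
R_C = (V_CC − V_CE)/I_C = (11 − 10)/4 = 0.25 kΩ.

R_C ≈ 0.25 kΩ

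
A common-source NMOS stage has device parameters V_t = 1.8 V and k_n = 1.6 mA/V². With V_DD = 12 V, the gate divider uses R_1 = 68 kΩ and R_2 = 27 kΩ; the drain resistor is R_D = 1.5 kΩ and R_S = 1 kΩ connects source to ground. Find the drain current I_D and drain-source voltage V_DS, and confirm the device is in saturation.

I_D ≈ 0.69 mA, V_DS ≈ 10 V

V_G = V_DD·R_2/(R_1+R_2) = 12×27/95 = 3.41 V.
Assume saturation: I_D = (k_n/2)(V_GS − V_t)² with V_GS = V_G − I_D·R_S = 3.41 − 1·I_D.
Substituting gives 0.8·I_D² − 3.58·I_D + 2.08 = 0, with roots I_D = 0.685 or 3.79 mA.
The root I_D = 3.79 mA gives V_GS = -0.375 V ≤ V_t, so take I_D = 0.685 mA.
Then V_GS = 2.73 V and V_DS = V_DD − I_D(R_D+R_S) = 12 − 0.685×2.5 = 10.3 V.
Saturation requires V_DS ≥ V_GS − V_t = 0.925 V; 10.3 ≥ 0.925 ✓.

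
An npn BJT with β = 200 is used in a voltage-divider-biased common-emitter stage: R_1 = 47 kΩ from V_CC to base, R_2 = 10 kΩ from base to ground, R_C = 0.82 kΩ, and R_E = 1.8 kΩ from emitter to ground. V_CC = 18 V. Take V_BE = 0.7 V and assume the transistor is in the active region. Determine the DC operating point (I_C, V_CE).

Thevenize the base divider: V_Th = V_CC·R_2/(R_1+R_2) = 18×10/57 = 3.16 V, R_Th = R_1‖R_2 = 8.25 kΩ.
Base-emitter loop: V_Th = I_B·R_Th + V_BE + (β+1)I_B·R_E, so I_B = (3.16 − 0.7) / (8.25 + 201×1.8) = 0.00664 mA.
I_C = β·I_B = 200×0.00664 = 1.33 mA, and I_E = (β+1)I_B = 1.34 mA.
V_CE = V_CC − I_C·R_C − I_E·R_E = 18 − 1.33×0.82 − 1.34×1.8 = 14.5 V.
V_CE = 14.5 V > 0.2 V confirms active-region operation.

I_C ≈ 1.3 mA, V_CE ≈ 15 V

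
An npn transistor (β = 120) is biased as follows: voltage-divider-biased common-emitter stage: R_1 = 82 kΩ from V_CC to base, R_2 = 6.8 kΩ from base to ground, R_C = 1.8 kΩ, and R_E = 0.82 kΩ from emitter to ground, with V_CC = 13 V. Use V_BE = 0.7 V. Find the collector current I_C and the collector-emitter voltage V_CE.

I_C ≈ 0.34 mA, V_CE ≈ 12 V

Thevenize the base divider: V_Th = V_CC·R_2/(R_1+R_2) = 13×6.8/88.8 = 0.995 V, R_Th = R_1‖R_2 = 6.28 kΩ.
Base-emitter loop: V_Th = I_B·R_Th + V_BE + (β+1)I_B·R_E, so I_B = (0.995 − 0.7) / (6.28 + 121×0.82) = 0.0028 mA.
I_C = β·I_B = 120×0.0028 = 0.336 mA, and I_E = (β+1)I_B = 0.339 mA.
V_CE = V_CC − I_C·R_C − I_E·R_E = 13 − 0.336×1.8 − 0.339×0.82 = 12.1 V.
V_CE = 12.1 V > 0.2 V confirms active-region operation.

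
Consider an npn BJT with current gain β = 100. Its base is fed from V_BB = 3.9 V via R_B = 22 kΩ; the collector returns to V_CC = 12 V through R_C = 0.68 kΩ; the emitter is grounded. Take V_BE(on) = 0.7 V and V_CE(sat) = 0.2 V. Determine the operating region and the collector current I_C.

Assume active. Base-emitter loop: I_B = (V_BB − V_BE)/R_B = (3.9 − 0.7)/22 = 0.145 mA.
I_C = β·I_B = 100×0.145 = 14.5 mA.
V_CE = V_CC − I_C·R_C = 12 − 14.5×0.68 = 2.11 V > V_CE(sat), so the active-region assumption holds.

active; I_C ≈ 15 mA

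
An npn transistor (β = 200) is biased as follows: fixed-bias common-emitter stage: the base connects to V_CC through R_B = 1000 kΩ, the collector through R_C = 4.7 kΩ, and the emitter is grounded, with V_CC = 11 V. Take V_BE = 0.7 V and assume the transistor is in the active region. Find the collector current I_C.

I_C ≈ 2.1 mA

Base loop: V_CC = I_B·R_B + V_BE, so I_B = (11 − 0.7)/1000 kΩ = 0.0103 mA.
In the active region I_C = β·I_B = 200 × 0.0103 = 2.06 mA.
Collector loop: V_CE = V_CC − I_C·R_C = 11 − 2.06×4.7 = 1.32 V.
Since V_CE = 1.32 V > V_CE(sat) ≈ 0.2 V, the transistor is in the active region as assumed.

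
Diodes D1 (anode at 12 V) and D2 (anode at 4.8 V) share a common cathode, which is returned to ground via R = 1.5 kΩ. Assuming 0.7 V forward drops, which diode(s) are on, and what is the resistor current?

Only D1 conducts; I_R ≈ 7.5 mA

Assume both conduct. Then node N would need to be at both 12−0.7 = 11.3 V and 4.8−0.7 = 4.1 V, which is impossible.
Assume only D1 conducts: V_N = 12 − 0.7 = 11.3 V, so I_R = 11.3/1.5 = 7.53 mA.
Check D2: its anode-to-cathode voltage is 4.8 − 11.3 = -6.5 V < 0.7 V, so it is off. The assumption is consistent.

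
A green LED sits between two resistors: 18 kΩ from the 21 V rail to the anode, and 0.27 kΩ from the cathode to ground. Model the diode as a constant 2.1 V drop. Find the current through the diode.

I ≈ 1 mA

The two resistors are in series with the diode, so KVL gives 21 = I·18 + 2.1 + I·0.27.
I = (21 − 2.1) / (18 + 0.27) kΩ = 18.9 / 18.3 = 1.03 mA.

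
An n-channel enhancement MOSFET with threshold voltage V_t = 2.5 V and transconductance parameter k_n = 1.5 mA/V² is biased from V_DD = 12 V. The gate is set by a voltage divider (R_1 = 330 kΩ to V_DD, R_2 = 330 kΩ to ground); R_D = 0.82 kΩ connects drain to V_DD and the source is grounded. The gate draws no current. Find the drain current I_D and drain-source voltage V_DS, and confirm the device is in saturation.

I_D ≈ 9.2 mA, V_DS ≈ 4.5 V

V_G = V_DD·R_2/(R_1+R_2) = 12×330/660 = 6 V. With the source grounded, V_GS = V_G = 6 V.
Assume saturation: I_D = (k_n/2)(V_GS − V_t)² = (1.5/2)×(6 − 2.5)² = 0.75×3.5² = 9.19 mA.
V_DS = V_DD − I_D·R_D = 12 − 9.19×0.82 = 4.47 V.
Saturation requires V_DS ≥ V_GS − V_t = 3.5 V; 4.47 ≥ 3.5 ✓.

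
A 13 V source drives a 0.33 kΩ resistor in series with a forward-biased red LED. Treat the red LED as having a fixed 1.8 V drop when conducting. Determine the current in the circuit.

KVL around the loop: 13 = V_D + I·R = 1.8 + I × 0.33 kΩ.
So I = (13 − 1.8) / 0.33 kΩ = 11.2 / 0.33 = 33.9 mA.

I ≈ 34 mA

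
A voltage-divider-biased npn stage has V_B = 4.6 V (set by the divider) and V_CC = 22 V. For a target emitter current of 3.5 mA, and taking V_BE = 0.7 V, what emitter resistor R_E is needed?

V_E = V_B − V_BE = 4.6 − 0.7 = 3.9 V.
R_E = V_E / I_E = 3.9 / 3.5 = 1.11 kΩ.

R_E ≈ 1.1 kΩ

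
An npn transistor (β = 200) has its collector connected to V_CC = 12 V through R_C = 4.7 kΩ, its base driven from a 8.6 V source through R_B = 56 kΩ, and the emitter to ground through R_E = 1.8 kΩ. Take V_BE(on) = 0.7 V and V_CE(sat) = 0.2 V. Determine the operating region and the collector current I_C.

saturation; I_C ≈ 1.8 mA

Assume active: I_B = (8.6 − 0.7)/(56 + 201×1.8) = 0.0189 mA, I_C = β·I_B = 3.78 mA.
Then V_CE = 12 − 3.78×4.7 − 3.8×1.8 = -12.6 V < 0.2 V — the active assumption fails.
Re-solve with V_CE = 0.2 V. KCL at the emitter: V_E/R_E = (V_BB−0.7−V_E)/R_B + (V_CC−0.2−V_E)/R_C, giving V_E = 3.37 V.
I_C = (V_CC − 0.2 − V_E)/R_C = (11.8 − 3.37)/4.7 = 1.79 mA.
Check: I_B = (7.9 − 3.37)/56 = 0.0808 mA, and β·I_B = 16.2 mA > I_C, confirming saturation.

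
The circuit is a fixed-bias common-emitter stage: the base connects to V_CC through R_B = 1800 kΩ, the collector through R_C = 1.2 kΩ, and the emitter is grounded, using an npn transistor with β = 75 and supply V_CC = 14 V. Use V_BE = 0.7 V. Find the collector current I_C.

Base loop: V_CC = I_B·R_B + V_BE, so I_B = (14 − 0.7)/1800 kΩ = 0.00739 mA.
In the active region I_C = β·I_B = 75 × 0.00739 = 0.554 mA.
Collector loop: V_CE = V_CC − I_C·R_C = 14 − 0.554×1.2 = 13.3 V.
Since V_CE = 13.3 V > V_CE(sat) ≈ 0.2 V, the transistor is in the active region as assumed.

I_C ≈ 0.55 mA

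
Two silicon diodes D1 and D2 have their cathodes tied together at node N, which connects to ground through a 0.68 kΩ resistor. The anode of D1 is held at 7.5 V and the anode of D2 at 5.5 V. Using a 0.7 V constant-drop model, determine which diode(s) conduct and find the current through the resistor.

Only D1 conducts; I_R ≈ 10 mA

Assume both conduct. Then node N would need to be at both 7.5−0.7 = 6.8 V and 5.5−0.7 = 4.8 V, which is impossible.
Assume only D1 conducts: V_N = 7.5 − 0.7 = 6.8 V, so I_R = 6.8/0.68 = 10 mA.
Check D2: its anode-to-cathode voltage is 5.5 − 6.8 = -1.3 V < 0.7 V, so it is off. The assumption is consistent.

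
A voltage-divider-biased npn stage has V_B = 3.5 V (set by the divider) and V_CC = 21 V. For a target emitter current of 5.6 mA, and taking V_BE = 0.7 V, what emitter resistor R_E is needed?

R_E ≈ 0.5 kΩ

V_E = V_B − V_BE = 3.5 − 0.7 = 2.8 V.
R_E = V_E / I_E = 2.8 / 5.6 = 0.5 kΩ.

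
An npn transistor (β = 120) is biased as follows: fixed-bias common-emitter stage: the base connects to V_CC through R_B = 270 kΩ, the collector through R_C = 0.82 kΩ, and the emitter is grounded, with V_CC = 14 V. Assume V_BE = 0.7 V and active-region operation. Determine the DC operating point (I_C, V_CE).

Base loop: V_CC = I_B·R_B + V_BE, so I_B = (14 − 0.7)/270 kΩ = 0.0493 mA.
In the active region I_C = β·I_B = 120 × 0.0493 = 5.91 mA.
Collector loop: V_CE = V_CC − I_C·R_C = 14 − 5.91×0.82 = 9.15 V.
Since V_CE = 9.15 V > V_CE(sat) ≈ 0.2 V, the transistor is in the active region as assumed.

I_C ≈ 5.9 mA, V_CE ≈ 9.2 V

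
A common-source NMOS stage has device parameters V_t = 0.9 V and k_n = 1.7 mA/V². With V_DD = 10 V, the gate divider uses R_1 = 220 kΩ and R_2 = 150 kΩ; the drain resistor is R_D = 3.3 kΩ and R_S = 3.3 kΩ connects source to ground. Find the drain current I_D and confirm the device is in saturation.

I_D ≈ 0.68 mA

V_G = V_DD·R_2/(R_1+R_2) = 10×150/370 = 4.05 V.
Assume saturation: I_D = (k_n/2)(V_GS − V_t)² with V_GS = V_G − I_D·R_S = 4.05 − 3.3·I_D.
Substituting gives 9.26·I_D² − 18.7·I_D + 8.46 = 0, with roots I_D = 0.684 or 1.34 mA.
The root I_D = 1.34 mA gives V_GS = -0.354 V ≤ V_t, so take I_D = 0.684 mA.
Then V_GS = 1.8 V and V_DS = V_DD − I_D(R_D+R_S) = 10 − 0.684×6.6 = 5.49 V.
Saturation requires V_DS ≥ V_GS − V_t = 0.897 V; 5.49 ≥ 0.897 ✓.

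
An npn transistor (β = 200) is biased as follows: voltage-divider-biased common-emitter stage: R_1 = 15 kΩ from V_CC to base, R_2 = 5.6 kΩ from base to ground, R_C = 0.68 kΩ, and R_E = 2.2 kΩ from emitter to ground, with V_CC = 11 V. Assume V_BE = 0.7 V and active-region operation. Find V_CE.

V_CE ≈ 8 V

Thevenize the base divider: V_Th = V_CC·R_2/(R_1+R_2) = 11×5.6/20.6 = 2.99 V, R_Th = R_1‖R_2 = 4.08 kΩ.
Base-emitter loop: V_Th = I_B·R_Th + V_BE + (β+1)I_B·R_E, so I_B = (2.99 − 0.7) / (4.08 + 201×2.2) = 0.00513 mA.
I_C = β·I_B = 200×0.00513 = 1.03 mA, and I_E = (β+1)I_B = 1.03 mA.
V_CE = V_CC − I_C·R_C − I_E·R_E = 11 − 1.03×0.68 − 1.03×2.2 = 8.03 V.
V_CE = 8.03 V > 0.2 V confirms active-region operation.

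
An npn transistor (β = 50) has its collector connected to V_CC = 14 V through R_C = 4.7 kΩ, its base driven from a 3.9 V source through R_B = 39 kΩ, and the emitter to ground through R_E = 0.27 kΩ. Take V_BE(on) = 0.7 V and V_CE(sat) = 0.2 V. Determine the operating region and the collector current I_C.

saturation; I_C ≈ 2.8 mA

Assume active: I_B = (3.9 − 0.7)/(39 + 51×0.27) = 0.0606 mA, I_C = β·I_B = 3.03 mA.
Then V_CE = 14 − 3.03×4.7 − 3.09×0.27 = -1.09 V < 0.2 V — the active assumption fails.
Re-solve with V_CE = 0.2 V. KCL at the emitter: V_E/R_E = (V_BB−0.7−V_E)/R_B + (V_CC−0.2−V_E)/R_C, giving V_E = 0.766 V.
I_C = (V_CC − 0.2 − V_E)/R_C = (13.8 − 0.766)/4.7 = 2.77 mA.
Check: I_B = (3.2 − 0.766)/39 = 0.0624 mA, and β·I_B = 3.12 mA > I_C, confirming saturation.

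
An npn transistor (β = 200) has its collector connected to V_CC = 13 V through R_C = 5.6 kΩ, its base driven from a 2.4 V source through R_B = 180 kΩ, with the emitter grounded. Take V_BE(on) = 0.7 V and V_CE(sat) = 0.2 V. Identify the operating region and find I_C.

active; I_C ≈ 1.9 mA

Assume active. Base-emitter loop: I_B = (V_BB − V_BE)/R_B = (2.4 − 0.7)/180 = 0.00944 mA.
I_C = β·I_B = 200×0.00944 = 1.89 mA.
V_CE = V_CC − I_C·R_C = 13 − 1.89×5.6 = 2.42 V > V_CE(sat), so the active-region assumption holds.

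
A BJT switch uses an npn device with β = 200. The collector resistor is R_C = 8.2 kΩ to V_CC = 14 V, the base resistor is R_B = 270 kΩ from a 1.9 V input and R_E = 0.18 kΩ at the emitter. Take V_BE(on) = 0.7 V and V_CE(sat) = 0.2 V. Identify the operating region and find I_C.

active; I_C ≈ 0.78 mA

Assume active. Base-emitter loop: I_B = (V_BB − V_BE)/(R_B + (β+1)R_E) = (1.9 − 0.7)/(270 + 201×0.18) = 0.00392 mA.
I_C = β·I_B = 200×0.00392 = 0.784 mA.
V_CE = V_CC − I_C·R_C − I_E·R_E = 14 − 0.784×8.2 − 0.788×0.18 = 7.43 V > V_CE(sat), so the active-region assumption holds.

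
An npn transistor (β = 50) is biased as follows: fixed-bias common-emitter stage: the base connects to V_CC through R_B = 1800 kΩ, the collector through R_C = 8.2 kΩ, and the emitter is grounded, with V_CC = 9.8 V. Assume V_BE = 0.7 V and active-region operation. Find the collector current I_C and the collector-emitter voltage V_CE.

I_C ≈ 0.25 mA, V_CE ≈ 7.7 V

Base loop: V_CC = I_B·R_B + V_BE, so I_B = (9.8 − 0.7)/1800 kΩ = 0.00506 mA.
In the active region I_C = β·I_B = 50 × 0.00506 = 0.253 mA.
Collector loop: V_CE = V_CC − I_C·R_C = 9.8 − 0.253×8.2 = 7.73 V.
Since V_CE = 7.73 V > V_CE(sat) ≈ 0.2 V, the transistor is in the active region as assumed.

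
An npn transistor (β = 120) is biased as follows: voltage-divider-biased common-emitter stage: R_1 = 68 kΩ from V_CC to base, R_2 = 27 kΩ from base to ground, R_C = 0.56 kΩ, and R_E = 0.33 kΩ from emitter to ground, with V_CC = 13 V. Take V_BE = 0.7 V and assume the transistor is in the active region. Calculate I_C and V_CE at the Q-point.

Thevenize the base divider: V_Th = V_CC·R_2/(R_1+R_2) = 13×27/95 = 3.69 V, R_Th = R_1‖R_2 = 19.3 kΩ.
Base-emitter loop: V_Th = I_B·R_Th + V_BE + (β+1)I_B·R_E, so I_B = (3.69 − 0.7) / (19.3 + 121×0.33) = 0.0505 mA.
I_C = β·I_B = 120×0.0505 = 6.06 mA, and I_E = (β+1)I_B = 6.12 mA.
V_CE = V_CC − I_C·R_C − I_E·R_E = 13 − 6.06×0.56 − 6.12×0.33 = 7.59 V.
V_CE = 7.59 V > 0.2 V confirms active-region operation.

I_C ≈ 6.1 mA, V_CE ≈ 7.6 V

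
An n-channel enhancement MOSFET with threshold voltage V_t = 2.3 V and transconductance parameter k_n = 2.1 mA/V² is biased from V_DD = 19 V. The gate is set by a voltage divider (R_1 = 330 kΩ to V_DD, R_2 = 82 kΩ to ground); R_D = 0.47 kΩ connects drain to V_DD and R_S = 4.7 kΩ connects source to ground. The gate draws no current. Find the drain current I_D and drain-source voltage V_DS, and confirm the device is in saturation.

I_D ≈ 0.22 mA, V_DS ≈ 18 V

V_G = V_DD·R_2/(R_1+R_2) = 19×82/412 = 3.78 V.
Assume saturation: I_D = (k_n/2)(V_GS − V_t)² with V_GS = V_G − I_D·R_S = 3.78 − 4.7·I_D.
Substituting gives 23.2·I_D² − 15.6·I_D + 2.3 = 0, with roots I_D = 0.218 or 0.455 mA.
The root I_D = 0.455 mA gives V_GS = 1.64 V ≤ V_t, so take I_D = 0.218 mA.
Then V_GS = 2.76 V and V_DS = V_DD − I_D(R_D+R_S) = 19 − 0.218×5.17 = 17.9 V.
Saturation requires V_DS ≥ V_GS − V_t = 0.456 V; 17.9 ≥ 0.456 ✓.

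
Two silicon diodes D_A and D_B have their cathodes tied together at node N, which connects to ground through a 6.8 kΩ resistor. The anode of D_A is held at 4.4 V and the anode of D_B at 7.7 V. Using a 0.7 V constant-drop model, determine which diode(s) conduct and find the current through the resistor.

Only D_B conducts; I_R ≈ 1 mA

Assume both conduct. Then node N would need to be at both 4.4−0.7 = 3.7 V and 7.7−0.7 = 7 V, which is impossible.
Assume only D_B conducts: V_N = 7.7 − 0.7 = 7 V, so I_R = 7/6.8 = 1.03 mA.
Check D_A: its anode-to-cathode voltage is 4.4 − 7 = -2.6 V < 0.7 V, so it is off. The assumption is consistent.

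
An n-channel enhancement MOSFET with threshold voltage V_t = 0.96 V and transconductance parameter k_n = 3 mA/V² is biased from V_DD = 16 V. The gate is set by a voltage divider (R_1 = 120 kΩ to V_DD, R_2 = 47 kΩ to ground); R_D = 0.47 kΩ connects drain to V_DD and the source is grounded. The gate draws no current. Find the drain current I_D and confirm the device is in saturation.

I_D ≈ 19 mA

V_G = V_DD·R_2/(R_1+R_2) = 16×47/167 = 4.5 V. With the source grounded, V_GS = V_G = 4.5 V.
Assume saturation: I_D = (k_n/2)(V_GS − V_t)² = (3/2)×(4.5 − 0.96)² = 1.5×3.54² = 18.8 mA.
V_DS = V_DD − I_D·R_D = 16 − 18.8×0.47 = 7.15 V.
Saturation requires V_DS ≥ V_GS − V_t = 3.54 V; 7.15 ≥ 3.54 ✓.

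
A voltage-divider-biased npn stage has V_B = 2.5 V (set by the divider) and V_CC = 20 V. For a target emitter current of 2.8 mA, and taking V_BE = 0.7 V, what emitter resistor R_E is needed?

R_E ≈ 0.64 kΩ

V_E = V_B − V_BE = 2.5 − 0.7 = 1.8 V.
R_E = V_E / I_E = 1.8 / 2.8 = 0.643 kΩ.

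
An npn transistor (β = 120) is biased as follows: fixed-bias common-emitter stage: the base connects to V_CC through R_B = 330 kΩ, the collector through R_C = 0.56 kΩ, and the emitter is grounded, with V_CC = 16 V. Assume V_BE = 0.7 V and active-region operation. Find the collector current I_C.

I_C ≈ 5.6 mA

Base loop: V_CC = I_B·R_B + V_BE, so I_B = (16 − 0.7)/330 kΩ = 0.0464 mA.
In the active region I_C = β·I_B = 120 × 0.0464 = 5.56 mA.
Collector loop: V_CE = V_CC − I_C·R_C = 16 − 5.56×0.56 = 12.9 V.
Since V_CE = 12.9 V > V_CE(sat) ≈ 0.2 V, the transistor is in the active region as assumed.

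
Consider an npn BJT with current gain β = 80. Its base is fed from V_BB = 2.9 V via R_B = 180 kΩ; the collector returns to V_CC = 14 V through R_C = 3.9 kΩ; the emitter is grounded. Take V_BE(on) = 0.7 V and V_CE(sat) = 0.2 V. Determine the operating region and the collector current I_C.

Assume active. Base-emitter loop: I_B = (V_BB − V_BE)/R_B = (2.9 − 0.7)/180 = 0.0122 mA.
I_C = β·I_B = 80×0.0122 = 0.978 mA.
V_CE = V_CC − I_C·R_C = 14 − 0.978×3.9 = 10.2 V > V_CE(sat), so the active-region assumption holds.

active; I_C ≈ 0.98 mA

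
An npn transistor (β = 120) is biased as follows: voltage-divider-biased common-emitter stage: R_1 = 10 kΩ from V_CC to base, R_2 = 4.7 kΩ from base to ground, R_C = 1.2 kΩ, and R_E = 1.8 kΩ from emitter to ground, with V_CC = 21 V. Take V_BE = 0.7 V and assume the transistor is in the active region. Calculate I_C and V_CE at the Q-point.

I_C ≈ 3.3 mA, V_CE ≈ 11 V

Thevenize the base divider: V_Th = V_CC·R_2/(R_1+R_2) = 21×4.7/14.7 = 6.71 V, R_Th = R_1‖R_2 = 3.2 kΩ.
Base-emitter loop: V_Th = I_B·R_Th + V_BE + (β+1)I_B·R_E, so I_B = (6.71 − 0.7) / (3.2 + 121×1.8) = 0.0272 mA.
I_C = β·I_B = 120×0.0272 = 3.27 mA, and I_E = (β+1)I_B = 3.29 mA.
V_CE = V_CC − I_C·R_C − I_E·R_E = 21 − 3.27×1.2 − 3.29×1.8 = 11.2 V.
V_CE = 11.2 V > 0.2 V confirms active-region operation.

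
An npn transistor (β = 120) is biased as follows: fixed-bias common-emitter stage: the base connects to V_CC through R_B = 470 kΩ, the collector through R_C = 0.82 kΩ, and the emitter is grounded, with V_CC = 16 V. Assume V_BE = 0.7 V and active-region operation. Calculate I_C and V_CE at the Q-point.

I_C ≈ 3.9 mA, V_CE ≈ 13 V

Base loop: V_CC = I_B·R_B + V_BE, so I_B = (16 − 0.7)/470 kΩ = 0.0326 mA.
In the active region I_C = β·I_B = 120 × 0.0326 = 3.91 mA.
Collector loop: V_CE = V_CC − I_C·R_C = 16 − 3.91×0.82 = 12.8 V.
Since V_CE = 12.8 V > V_CE(sat) ≈ 0.2 V, the transistor is in the active region as assumed.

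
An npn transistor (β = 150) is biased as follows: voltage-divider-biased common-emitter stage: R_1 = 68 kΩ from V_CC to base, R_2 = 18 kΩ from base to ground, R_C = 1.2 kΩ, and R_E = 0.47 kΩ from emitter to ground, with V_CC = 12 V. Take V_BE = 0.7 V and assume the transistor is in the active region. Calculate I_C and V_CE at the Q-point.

Thevenize the base divider: V_Th = V_CC·R_2/(R_1+R_2) = 12×18/86 = 2.51 V, R_Th = R_1‖R_2 = 14.2 kΩ.
Base-emitter loop: V_Th = I_B·R_Th + V_BE + (β+1)I_B·R_E, so I_B = (2.51 − 0.7) / (14.2 + 151×0.47) = 0.0213 mA.
I_C = β·I_B = 150×0.0213 = 3.19 mA, and I_E = (β+1)I_B = 3.21 mA.
V_CE = V_CC − I_C·R_C − I_E·R_E = 12 − 3.19×1.2 − 3.21×0.47 = 6.66 V.
V_CE = 6.66 V > 0.2 V confirms active-region operation.

I_C ≈ 3.2 mA, V_CE ≈ 6.7 V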